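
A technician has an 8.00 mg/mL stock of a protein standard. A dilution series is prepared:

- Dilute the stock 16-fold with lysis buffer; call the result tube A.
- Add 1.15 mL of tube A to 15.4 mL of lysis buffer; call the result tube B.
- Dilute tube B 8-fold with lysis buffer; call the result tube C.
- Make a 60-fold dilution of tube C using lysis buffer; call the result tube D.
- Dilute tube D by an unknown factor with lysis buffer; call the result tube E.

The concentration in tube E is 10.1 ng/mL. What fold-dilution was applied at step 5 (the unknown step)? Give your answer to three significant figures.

Step 1: 16-fold → factor 16
Step 2: 1.15 mL + 15.4 mL = 16.55 mL total → factor 16.55/1.15 = 14.391
Step 3: 8-fold → factor 8
Step 4: 60-fold → factor 60
Step 5: unknown factor x
Product of known-step factors = 1.1053 × 10^5
Overall factor = 8.00 mg/mL / (10.1 ng/mL) = 7.9208 × 10^5
x = 7.9208 × 10^5 / 1.1053 × 10^5 = 7.17

7.17-fold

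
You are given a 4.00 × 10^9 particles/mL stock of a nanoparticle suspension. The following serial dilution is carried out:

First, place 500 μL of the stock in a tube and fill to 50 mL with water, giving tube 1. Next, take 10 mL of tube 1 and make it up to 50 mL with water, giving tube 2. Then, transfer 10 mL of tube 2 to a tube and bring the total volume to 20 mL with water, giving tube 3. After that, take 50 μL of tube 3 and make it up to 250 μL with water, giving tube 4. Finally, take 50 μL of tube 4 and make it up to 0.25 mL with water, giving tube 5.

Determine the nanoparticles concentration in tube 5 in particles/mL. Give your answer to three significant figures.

1.60 × 10^5 particles/mL

Step 1: 500 μL brought to 50 mL → factor 50000/500 = 100
Step 2: 10 mL brought to 50 mL → factor 50/10 = 5
Step 3: 10 mL brought to 20 mL → factor 20/10 = 2
Step 4: 50 μL brought to 250 μL → factor 250/50 = 5
Step 5: 50 μL brought to 0.25 mL → factor 250/50 = 5
Overall dilution factor = 100 × 5 × 2 × 5 × 5 = 25000
Final = 4.00 × 10^9 particles/mL / 25000 = 1.60 × 10^5 particles/mL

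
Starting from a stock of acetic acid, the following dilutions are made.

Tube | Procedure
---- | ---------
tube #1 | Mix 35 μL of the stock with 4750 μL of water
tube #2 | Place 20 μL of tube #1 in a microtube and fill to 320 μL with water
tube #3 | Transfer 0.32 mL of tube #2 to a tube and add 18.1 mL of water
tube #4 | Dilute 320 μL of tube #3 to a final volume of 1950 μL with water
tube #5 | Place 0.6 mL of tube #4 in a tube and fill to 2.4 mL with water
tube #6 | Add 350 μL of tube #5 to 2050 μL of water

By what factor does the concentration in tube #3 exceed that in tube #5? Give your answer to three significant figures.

Step 1: 35 μL + 4750 μL = 4785 μL total → factor 4785/35 = 136.71
Step 2: 20 μL brought to 320 μL → factor 320/20 = 16
Step 3: 0.32 mL + 18.1 mL = 18.42 mL total → factor 18.42/0.32 = 57.562
Step 4: 320 μL brought to 1950 μL → factor 1950/320 = 6.0938
Step 5: 0.6 mL brought to 2.4 mL → factor 2.4/0.6 = 4
Dilution factor to tube #3 = 1.2591 × 10^5; to tube #5 = 3.0692 × 10^6
[tube #3]/[tube #5] = (factor to tube #5)/(factor to tube #3) = 3.0692 × 10^6/1.2591 × 10^5 = 24.4

24.4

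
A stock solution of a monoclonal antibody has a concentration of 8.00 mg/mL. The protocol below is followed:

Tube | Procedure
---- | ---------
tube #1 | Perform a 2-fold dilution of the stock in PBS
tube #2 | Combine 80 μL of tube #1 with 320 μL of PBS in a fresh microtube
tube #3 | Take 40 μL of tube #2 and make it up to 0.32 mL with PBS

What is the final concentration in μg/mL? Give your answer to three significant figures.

100 μg/mL

Step 1: 2-fold → factor 2
Step 2: 80 μL + 320 μL = 400 μL total → factor 400/80 = 5
Step 3: 40 μL brought to 0.32 mL → factor 320/40 = 8
Overall dilution factor = 2 × 5 × 8 = 80
Final = 8.00 mg/mL / 80 = 0.1000 mg/mL = 100 μg/mL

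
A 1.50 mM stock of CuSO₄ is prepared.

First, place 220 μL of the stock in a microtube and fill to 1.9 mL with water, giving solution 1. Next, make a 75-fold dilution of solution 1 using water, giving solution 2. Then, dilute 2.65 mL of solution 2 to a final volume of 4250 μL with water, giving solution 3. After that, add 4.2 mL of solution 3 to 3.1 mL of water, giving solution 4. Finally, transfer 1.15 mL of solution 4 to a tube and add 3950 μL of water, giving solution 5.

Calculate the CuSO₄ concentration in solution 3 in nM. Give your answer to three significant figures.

1.44 × 10^3 nM

Step 1: 220 μL brought to 1.9 mL → factor 1900/220 = 8.6364
Step 2: 75-fold → factor 75
Step 3: 2.65 mL brought to 4250 μL → factor 4.25/2.65 = 1.6038
Dilution factor through solution 3 = 8.6364 × 75 × 1.6038 = 1038.8
[solution 3] = 1.50 mM / 1038.8 = 0.001444 mM = 1.44 × 10^3 nM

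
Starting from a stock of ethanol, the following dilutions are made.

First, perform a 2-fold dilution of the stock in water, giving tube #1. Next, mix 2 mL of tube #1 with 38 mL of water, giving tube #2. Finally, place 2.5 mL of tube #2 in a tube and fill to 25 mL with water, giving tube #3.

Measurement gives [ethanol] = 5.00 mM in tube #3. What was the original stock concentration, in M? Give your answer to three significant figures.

2.00 M

Step 1: 2-fold → factor 2
Step 2: 2 mL + 38 mL = 40 mL total → factor 40/2 = 20
Step 3: 2.5 mL brought to 25 mL → factor 25/2.5 = 10
Overall dilution factor = 2 × 20 × 10 = 400
Stock = 5.00 mM × 400 = 2000 mM = 2.00 M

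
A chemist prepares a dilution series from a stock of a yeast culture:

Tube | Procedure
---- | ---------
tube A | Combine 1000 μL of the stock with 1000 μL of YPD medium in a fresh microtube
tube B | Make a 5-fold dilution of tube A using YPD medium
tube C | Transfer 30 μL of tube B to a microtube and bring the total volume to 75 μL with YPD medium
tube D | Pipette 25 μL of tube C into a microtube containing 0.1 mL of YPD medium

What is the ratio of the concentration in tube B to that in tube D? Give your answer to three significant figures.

12.5

Step 1: 1000 μL + 1000 μL = 2000 μL total → factor 2000/1000 = 2
Step 2: 5-fold → factor 5
Step 3: 30 μL brought to 75 μL → factor 75/30 = 2.5
Step 4: 25 μL + 0.1 mL = 125 μL total → factor 125/25 = 5
Dilution factor to tube B = 10; to tube D = 125
[tube B]/[tube D] = (factor to tube D)/(factor to tube B) = 125/10 = 12.5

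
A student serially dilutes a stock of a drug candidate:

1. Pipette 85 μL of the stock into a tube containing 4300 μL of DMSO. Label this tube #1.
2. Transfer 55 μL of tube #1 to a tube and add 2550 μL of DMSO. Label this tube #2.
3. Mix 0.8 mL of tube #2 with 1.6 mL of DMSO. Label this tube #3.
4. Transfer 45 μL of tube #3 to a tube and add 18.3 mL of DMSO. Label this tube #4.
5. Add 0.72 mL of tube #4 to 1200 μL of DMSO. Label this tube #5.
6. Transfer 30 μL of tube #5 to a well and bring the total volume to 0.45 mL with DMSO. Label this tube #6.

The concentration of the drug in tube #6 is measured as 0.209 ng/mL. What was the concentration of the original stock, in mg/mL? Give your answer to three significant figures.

25.0 mg/mL

Step 1: 85 μL + 4300 μL = 4385 μL total → factor 4385/85 = 51.588
Step 2: 55 μL + 2550 μL = 2605 μL total → factor 2605/55 = 47.364
Step 3: 0.8 mL + 1.6 mL = 2.4 mL total → factor 2.4/0.8 = 3
Step 4: 45 μL + 18.3 mL = 18345 μL total → factor 18345/45 = 407.67
Step 5: 0.72 mL + 1200 μL = 1.92 mL total → factor 1.92/0.72 = 2.6667
Step 6: 30 μL brought to 0.45 mL → factor 450/30 = 15
Overall dilution factor = 51.588 × 47.364 × 3 × 407.67 × 2.6667 × 15 = 1.1953 × 10^8
Stock = 0.209 ng/mL × 1.1953 × 10^8 = 2.498 × 10^7 ng/mL = 25.0 mg/mL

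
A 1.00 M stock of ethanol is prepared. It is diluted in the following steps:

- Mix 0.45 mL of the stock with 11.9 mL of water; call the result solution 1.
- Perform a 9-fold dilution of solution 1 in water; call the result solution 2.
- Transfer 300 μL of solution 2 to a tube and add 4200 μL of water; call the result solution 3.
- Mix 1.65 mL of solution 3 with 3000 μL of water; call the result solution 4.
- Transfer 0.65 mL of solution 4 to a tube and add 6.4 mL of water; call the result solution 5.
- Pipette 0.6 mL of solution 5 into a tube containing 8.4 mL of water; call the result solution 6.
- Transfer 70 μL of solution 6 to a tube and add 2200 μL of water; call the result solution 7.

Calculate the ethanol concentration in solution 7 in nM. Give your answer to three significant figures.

18.2 nM

Step 1: 0.45 mL + 11.9 mL = 12.35 mL total → factor 12.35/0.45 = 27.444
Step 2: 9-fold → factor 9
Step 3: 300 μL + 4200 μL = 4500 μL total → factor 4500/300 = 15
Step 4: 1.65 mL + 3000 μL = 4.65 mL total → factor 4.65/1.65 = 2.8182
Step 5: 0.65 mL + 6.4 mL = 7.05 mL total → factor 7.05/0.65 = 10.846
Step 6: 0.6 mL + 8.4 mL = 9 mL total → factor 9/0.6 = 15
Step 7: 70 μL + 2200 μL = 2270 μL total → factor 2270/70 = 32.429
Dilution factor through solution 7 = 27.444 × 9 × 15 × 2.8182 × 10.846 × 15 × 32.429 = 5.5087 × 10^7
[solution 7] = 1.00 M / 5.5087 × 10^7 = 1.815 × 10^-8 M = 18.2 nM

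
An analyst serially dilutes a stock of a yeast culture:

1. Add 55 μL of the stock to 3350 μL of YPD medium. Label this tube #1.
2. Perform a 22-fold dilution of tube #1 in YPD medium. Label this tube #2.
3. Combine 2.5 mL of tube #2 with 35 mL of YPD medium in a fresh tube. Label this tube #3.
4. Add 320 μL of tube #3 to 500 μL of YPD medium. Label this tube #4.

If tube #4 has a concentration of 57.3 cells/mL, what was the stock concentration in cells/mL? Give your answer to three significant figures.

Step 1: 55 μL + 3350 μL = 3405 μL total → factor 3405/55 = 61.909
Step 2: 22-fold → factor 22
Step 3: 2.5 mL + 35 mL = 37.5 mL total → factor 37.5/2.5 = 15
Step 4: 320 μL + 500 μL = 820 μL total → factor 820/320 = 2.5625
Overall dilution factor = 61.909 × 22 × 15 × 2.5625 = 52352
Stock = 57.3 cells/mL × 52352 = 3.00 × 10^6 cells/mL

3.00 × 10^6 cells/mL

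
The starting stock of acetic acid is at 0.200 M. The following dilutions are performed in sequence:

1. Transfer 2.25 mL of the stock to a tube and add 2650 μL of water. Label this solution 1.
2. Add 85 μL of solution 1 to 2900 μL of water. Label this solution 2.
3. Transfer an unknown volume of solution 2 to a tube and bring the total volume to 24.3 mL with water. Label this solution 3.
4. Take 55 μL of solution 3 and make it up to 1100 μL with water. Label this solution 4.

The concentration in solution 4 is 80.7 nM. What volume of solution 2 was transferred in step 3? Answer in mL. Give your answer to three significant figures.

Step 1: 2.25 mL + 2650 μL = 4.9 mL total → factor 4.9/2.25 = 2.1778
Step 2: 85 μL + 2900 μL = 2985 μL total → factor 2985/85 = 35.118
Step 3: v brought to 24.3 mL → factor = 24.3 mL/v
Step 4: 55 μL brought to 1100 μL → factor 1100/55 = 20
Product of known-step factors = 1529.6
Overall factor = 0.200 M / (80.7 nM) = 2.4783 × 10^6
Step-3 factor = 2.4783 × 10^6 / 1529.6 = 1620.3
v = 24.3 mL / 1620.3 = 0.0150 mL

0.0150 mL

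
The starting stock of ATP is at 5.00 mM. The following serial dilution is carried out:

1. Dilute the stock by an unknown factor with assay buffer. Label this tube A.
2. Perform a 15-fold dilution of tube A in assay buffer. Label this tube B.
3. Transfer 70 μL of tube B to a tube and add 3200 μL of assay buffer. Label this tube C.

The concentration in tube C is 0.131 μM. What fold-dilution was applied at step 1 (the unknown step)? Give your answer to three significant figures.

54.5-fold

Step 1: unknown factor x
Step 2: 15-fold → factor 15
Step 3: 70 μL + 3200 μL = 3270 μL total → factor 3270/70 = 46.714
Product of known-step factors = 700.71
Overall factor = 5.00 mM / (0.131 μM) = 38168
x = 38168 / 700.71 = 54.5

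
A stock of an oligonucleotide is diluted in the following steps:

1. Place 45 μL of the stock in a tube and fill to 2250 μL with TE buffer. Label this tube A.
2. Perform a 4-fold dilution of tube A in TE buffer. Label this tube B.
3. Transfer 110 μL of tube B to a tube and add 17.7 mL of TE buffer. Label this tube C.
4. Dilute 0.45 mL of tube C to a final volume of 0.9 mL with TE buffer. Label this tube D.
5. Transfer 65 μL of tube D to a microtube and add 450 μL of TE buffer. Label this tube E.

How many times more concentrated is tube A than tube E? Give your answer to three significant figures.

Step 1: 45 μL brought to 2250 μL → factor 2250/45 = 50
Step 2: 4-fold → factor 4
Step 3: 110 μL + 17.7 mL = 17810 μL total → factor 17810/110 = 161.91
Step 4: 0.45 mL brought to 0.9 mL → factor 0.9/0.45 = 2
Step 5: 65 μL + 450 μL = 515 μL total → factor 515/65 = 7.9231
Dilution factor to tube A = 50; to tube E = 5.1313 × 10^5
[tube A]/[tube E] = (factor to tube E)/(factor to tube A) = 5.1313 × 10^5/50 = 1.03 × 10^4

1.03 × 10^4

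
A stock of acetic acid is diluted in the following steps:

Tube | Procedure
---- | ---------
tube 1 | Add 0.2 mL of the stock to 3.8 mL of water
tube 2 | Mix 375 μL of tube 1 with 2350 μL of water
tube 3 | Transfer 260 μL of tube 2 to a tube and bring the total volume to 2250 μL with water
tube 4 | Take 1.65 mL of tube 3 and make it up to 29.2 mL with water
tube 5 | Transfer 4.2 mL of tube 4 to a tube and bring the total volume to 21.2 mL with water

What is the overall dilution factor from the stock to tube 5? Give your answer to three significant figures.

Step 1: 0.2 mL + 3.8 mL = 4 mL total → factor 4/0.2 = 20
Step 2: 375 μL + 2350 μL = 2725 μL total → factor 2725/375 = 7.2667
Step 3: 260 μL brought to 2250 μL → factor 2250/260 = 8.6538
Step 4: 1.65 mL brought to 29.2 mL → factor 29.2/1.65 = 17.697
Step 5: 4.2 mL brought to 21.2 mL → factor 21.2/4.2 = 5.0476
Overall dilution factor = 20 × 7.2667 × 8.6538 × 17.697 × 5.0476 = 1.1235 × 10^5

1.12 × 10^5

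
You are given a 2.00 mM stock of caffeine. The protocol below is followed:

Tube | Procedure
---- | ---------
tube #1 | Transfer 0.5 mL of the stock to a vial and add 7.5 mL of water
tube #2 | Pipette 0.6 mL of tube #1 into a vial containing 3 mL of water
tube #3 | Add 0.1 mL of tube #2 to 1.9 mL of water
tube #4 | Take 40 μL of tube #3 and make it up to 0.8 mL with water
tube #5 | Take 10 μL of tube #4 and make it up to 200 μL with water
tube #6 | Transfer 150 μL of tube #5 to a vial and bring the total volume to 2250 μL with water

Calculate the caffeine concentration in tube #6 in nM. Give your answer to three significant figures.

0.174 nM

Step 1: 0.5 mL + 7.5 mL = 8 mL total → factor 8/0.5 = 16
Step 2: 0.6 mL + 3 mL = 3.6 mL total → factor 3.6/0.6 = 6
Step 3: 0.1 mL + 1.9 mL = 2 mL total → factor 2/0.1 = 20
Step 4: 40 μL brought to 0.8 mL → factor 800/40 = 20
Step 5: 10 μL brought to 200 μL → factor 200/10 = 20
Step 6: 150 μL brought to 2250 μL → factor 2250/150 = 15
Dilution factor through tube #6 = 16 × 6 × 20 × 20 × 20 × 15 = 1.152 × 10^7
[tube #6] = 2.00 mM / 1.152 × 10^7 = 1.736 × 10^-7 mM = 0.174 nM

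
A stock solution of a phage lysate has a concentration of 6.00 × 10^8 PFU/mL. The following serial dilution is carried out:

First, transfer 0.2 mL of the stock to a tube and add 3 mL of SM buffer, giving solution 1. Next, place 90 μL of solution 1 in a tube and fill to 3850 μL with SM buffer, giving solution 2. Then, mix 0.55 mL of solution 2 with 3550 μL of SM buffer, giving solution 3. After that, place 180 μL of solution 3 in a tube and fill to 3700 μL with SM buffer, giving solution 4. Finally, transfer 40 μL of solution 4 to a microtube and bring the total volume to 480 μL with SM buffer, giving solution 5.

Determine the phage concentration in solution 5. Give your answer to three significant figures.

477 PFU/mL

Step 1: 0.2 mL + 3 mL = 3.2 mL total → factor 3.2/0.2 = 16
Step 2: 90 μL brought to 3850 μL → factor 3850/90 = 42.778
Step 3: 0.55 mL + 3550 μL = 4.1 mL total → factor 4.1/0.55 = 7.4545
Step 4: 180 μL brought to 3700 μL → factor 3700/180 = 20.556
Step 5: 40 μL brought to 480 μL → factor 480/40 = 12
Overall dilution factor = 16 × 42.778 × 7.4545 × 20.556 × 12 = 1.2585 × 10^6
Final = 6.00 × 10^8 PFU/mL / 1.2585 × 10^6 = 477 PFU/mL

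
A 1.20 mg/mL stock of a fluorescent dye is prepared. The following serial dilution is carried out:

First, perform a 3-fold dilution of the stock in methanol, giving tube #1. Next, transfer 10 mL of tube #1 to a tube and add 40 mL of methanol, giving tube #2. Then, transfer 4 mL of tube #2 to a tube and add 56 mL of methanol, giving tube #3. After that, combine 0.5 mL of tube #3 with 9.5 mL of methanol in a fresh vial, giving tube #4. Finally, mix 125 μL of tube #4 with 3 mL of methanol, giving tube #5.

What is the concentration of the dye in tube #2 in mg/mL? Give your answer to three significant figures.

0.0800 mg/mL

Step 1: 3-fold → factor 3
Step 2: 10 mL + 40 mL = 50 mL total → factor 50/10 = 5
Dilution factor through tube #2 = 3 × 5 = 15
[tube #2] = 1.20 mg/mL / 15 = 0.0800 mg/mL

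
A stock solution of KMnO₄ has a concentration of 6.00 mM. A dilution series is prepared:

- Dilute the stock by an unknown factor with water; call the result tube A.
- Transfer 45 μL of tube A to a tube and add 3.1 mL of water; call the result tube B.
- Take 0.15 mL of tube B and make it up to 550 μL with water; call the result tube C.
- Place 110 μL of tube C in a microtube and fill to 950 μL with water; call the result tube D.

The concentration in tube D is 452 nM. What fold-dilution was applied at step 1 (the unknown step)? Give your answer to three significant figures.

Step 1: unknown factor x
Step 2: 45 μL + 3.1 mL = 3145 μL total → factor 3145/45 = 69.889
Step 3: 0.15 mL brought to 550 μL → factor 0.55/0.15 = 3.6667
Step 4: 110 μL brought to 950 μL → factor 950/110 = 8.6364
Product of known-step factors = 2213.1
Overall factor = 6.00 mM / (452 nM) = 13274
x = 13274 / 2213.1 = 6.00

6.00-fold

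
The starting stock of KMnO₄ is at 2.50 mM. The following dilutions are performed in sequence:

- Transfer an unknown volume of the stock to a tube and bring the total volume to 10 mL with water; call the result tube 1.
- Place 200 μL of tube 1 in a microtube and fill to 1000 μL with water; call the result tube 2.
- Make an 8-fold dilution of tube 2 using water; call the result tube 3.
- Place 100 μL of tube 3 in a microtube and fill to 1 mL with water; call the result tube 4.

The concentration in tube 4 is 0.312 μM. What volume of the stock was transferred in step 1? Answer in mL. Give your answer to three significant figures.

0.499 mL

Step 1: v brought to 10 mL → factor = 10 mL/v
Step 2: 200 μL brought to 1000 μL → factor 1000/200 = 5
Step 3: 8-fold → factor 8
Step 4: 100 μL brought to 1 mL → factor 1000/100 = 10
Product of known-step factors = 400
Overall factor = 2.50 mM / (0.312 μM) = 8012.8
Step-1 factor = 8012.8 / 400 = 20.032
v = 10 mL / 20.032 = 0.499 mL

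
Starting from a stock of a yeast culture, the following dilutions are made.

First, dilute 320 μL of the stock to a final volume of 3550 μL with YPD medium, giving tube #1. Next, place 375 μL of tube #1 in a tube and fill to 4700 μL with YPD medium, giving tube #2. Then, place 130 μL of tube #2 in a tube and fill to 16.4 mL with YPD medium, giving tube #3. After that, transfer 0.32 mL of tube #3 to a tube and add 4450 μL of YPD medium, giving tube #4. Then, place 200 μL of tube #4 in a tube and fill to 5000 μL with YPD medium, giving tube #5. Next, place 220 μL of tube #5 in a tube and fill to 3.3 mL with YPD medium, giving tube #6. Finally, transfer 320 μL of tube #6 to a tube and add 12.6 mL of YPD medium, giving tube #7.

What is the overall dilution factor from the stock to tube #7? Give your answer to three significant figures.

3.96 × 10^9

Step 1: 320 μL brought to 3550 μL → factor 3550/320 = 11.094
Step 2: 375 μL brought to 4700 μL → factor 4700/375 = 12.533
Step 3: 130 μL brought to 16.4 mL → factor 16400/130 = 126.15
Step 4: 0.32 mL + 4450 μL = 4.77 mL total → factor 4.77/0.32 = 14.906
Step 5: 200 μL brought to 5000 μL → factor 5000/200 = 25
Step 6: 220 μL brought to 3.3 mL → factor 3300/220 = 15
Step 7: 320 μL + 12.6 mL = 12920 μL total → factor 12920/320 = 40.375
Overall dilution factor = 11.094 × 12.533 × 126.15 × 14.906 × 25 × 15 × 40.375 = 3.9587 × 10^9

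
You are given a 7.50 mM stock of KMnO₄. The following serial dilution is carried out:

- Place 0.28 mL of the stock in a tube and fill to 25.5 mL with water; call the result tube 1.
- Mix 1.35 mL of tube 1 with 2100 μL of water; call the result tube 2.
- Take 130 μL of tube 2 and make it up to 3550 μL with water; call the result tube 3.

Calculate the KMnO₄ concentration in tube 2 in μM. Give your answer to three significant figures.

Step 1: 0.28 mL brought to 25.5 mL → factor 25.5/0.28 = 91.071
Step 2: 1.35 mL + 2100 μL = 3.45 mL total → factor 3.45/1.35 = 2.5556
Dilution factor through tube 2 = 91.071 × 2.5556 = 232.74
[tube 2] = 7.50 mM / 232.74 = 0.03223 mM = 32.2 μM

32.2 μM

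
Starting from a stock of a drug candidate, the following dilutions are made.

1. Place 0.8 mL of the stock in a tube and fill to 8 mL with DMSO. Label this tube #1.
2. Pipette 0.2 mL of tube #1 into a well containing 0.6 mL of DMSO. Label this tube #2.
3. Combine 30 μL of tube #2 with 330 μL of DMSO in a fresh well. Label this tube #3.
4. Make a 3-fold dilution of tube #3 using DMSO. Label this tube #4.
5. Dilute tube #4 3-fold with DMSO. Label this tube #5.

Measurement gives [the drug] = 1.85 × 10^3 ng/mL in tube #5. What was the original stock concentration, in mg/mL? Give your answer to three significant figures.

Step 1: 0.8 mL brought to 8 mL → factor 8/0.8 = 10
Step 2: 0.2 mL + 0.6 mL = 0.8 mL total → factor 0.8/0.2 = 4
Step 3: 30 μL + 330 μL = 360 μL total → factor 360/30 = 12
Step 4: 3-fold → factor 3
Step 5: 3-fold → factor 3
Overall dilution factor = 10 × 4 × 12 × 3 × 3 = 4320
Stock = 1.85 × 10^3 ng/mL × 4320 = 7.992 × 10^6 ng/mL = 7.99 mg/mL

7.99 mg/mL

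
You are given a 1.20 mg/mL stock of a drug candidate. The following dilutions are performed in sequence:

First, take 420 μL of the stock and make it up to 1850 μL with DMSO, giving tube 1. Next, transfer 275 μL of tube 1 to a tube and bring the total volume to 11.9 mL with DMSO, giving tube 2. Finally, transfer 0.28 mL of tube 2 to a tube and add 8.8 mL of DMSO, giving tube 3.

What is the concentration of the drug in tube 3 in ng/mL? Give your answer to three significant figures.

Step 1: 420 μL brought to 1850 μL → factor 1850/420 = 4.4048
Step 2: 275 μL brought to 11.9 mL → factor 11900/275 = 43.273
Step 3: 0.28 mL + 8.8 mL = 9.08 mL total → factor 9.08/0.28 = 32.429
Overall dilution factor = 4.4048 × 43.273 × 32.429 = 6181.1
Final = 1.20 mg/mL / 6181.1 = 0.0001941 mg/mL = 194 ng/mL

194 ng/mL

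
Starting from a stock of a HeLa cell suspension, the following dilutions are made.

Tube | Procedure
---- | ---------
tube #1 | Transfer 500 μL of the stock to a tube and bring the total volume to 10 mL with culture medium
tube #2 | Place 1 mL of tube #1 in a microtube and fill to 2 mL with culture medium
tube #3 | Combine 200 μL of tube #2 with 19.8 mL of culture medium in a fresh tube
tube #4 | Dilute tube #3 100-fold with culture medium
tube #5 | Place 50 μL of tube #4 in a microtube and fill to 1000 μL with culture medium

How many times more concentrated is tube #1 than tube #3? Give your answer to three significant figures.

200

Step 1: 500 μL brought to 10 mL → factor 10000/500 = 20
Step 2: 1 mL brought to 2 mL → factor 2/1 = 2
Step 3: 200 μL + 19.8 mL = 20000 μL total → factor 20000/200 = 100
Dilution factor to tube #1 = 20; to tube #3 = 4000
[tube #1]/[tube #3] = (factor to tube #3)/(factor to tube #1) = 4000/20 = 200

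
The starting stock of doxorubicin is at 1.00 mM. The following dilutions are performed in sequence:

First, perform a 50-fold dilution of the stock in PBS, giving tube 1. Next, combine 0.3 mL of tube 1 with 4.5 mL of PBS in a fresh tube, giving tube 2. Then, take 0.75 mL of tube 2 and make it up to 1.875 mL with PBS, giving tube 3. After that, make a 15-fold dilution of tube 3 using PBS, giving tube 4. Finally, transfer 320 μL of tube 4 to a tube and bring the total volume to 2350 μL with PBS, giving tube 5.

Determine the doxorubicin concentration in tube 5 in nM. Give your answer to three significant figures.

Step 1: 50-fold → factor 50
Step 2: 0.3 mL + 4.5 mL = 4.8 mL total → factor 4.8/0.3 = 16
Step 3: 0.75 mL brought to 1.875 mL → factor 1.875/0.75 = 2.5
Step 4: 15-fold → factor 15
Step 5: 320 μL brought to 2350 μL → factor 2350/320 = 7.3438
Overall dilution factor = 50 × 16 × 2.5 × 15 × 7.3438 = 2.2031 × 10^5
Final = 1.00 mM / 2.2031 × 10^5 = 4.539 × 10^-6 mM = 4.54 nM

4.54 nM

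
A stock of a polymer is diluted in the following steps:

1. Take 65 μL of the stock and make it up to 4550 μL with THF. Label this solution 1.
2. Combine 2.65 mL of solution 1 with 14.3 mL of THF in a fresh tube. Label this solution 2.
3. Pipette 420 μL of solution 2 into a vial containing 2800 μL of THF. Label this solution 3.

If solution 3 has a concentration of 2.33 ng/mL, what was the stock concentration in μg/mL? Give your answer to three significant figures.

Step 1: 65 μL brought to 4550 μL → factor 4550/65 = 70
Step 2: 2.65 mL + 14.3 mL = 16.95 mL total → factor 16.95/2.65 = 6.3962
Step 3: 420 μL + 2800 μL = 3220 μL total → factor 3220/420 = 7.6667
Overall dilution factor = 70 × 6.3962 × 7.6667 = 3432.6
Stock = 2.33 ng/mL × 3432.6 = 7998 ng/mL = 8.00 μg/mL

8.00 μg/mL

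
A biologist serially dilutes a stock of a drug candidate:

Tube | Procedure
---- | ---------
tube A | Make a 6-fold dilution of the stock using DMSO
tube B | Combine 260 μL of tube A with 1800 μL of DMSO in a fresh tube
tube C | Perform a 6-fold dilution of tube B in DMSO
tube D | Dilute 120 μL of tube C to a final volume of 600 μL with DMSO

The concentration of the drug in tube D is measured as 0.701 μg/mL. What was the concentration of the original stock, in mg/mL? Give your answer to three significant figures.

Step 1: 6-fold → factor 6
Step 2: 260 μL + 1800 μL = 2060 μL total → factor 2060/260 = 7.9231
Step 3: 6-fold → factor 6
Step 4: 120 μL brought to 600 μL → factor 600/120 = 5
Overall dilution factor = 6 × 7.9231 × 6 × 5 = 1426.2
Stock = 0.701 μg/mL × 1426.2 = 999.7 μg/mL = 1.00 mg/mL

1.00 mg/mL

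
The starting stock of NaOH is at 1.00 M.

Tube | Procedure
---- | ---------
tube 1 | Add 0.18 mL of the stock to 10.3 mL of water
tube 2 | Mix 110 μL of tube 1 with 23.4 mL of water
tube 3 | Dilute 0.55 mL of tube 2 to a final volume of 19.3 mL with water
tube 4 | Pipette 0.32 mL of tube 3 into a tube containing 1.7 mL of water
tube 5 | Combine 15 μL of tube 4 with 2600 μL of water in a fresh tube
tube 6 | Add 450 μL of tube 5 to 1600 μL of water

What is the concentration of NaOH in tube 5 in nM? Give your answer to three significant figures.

Step 1: 0.18 mL + 10.3 mL = 10.48 mL total → factor 10.48/0.18 = 58.222
Step 2: 110 μL + 23.4 mL = 23510 μL total → factor 23510/110 = 213.73
Step 3: 0.55 mL brought to 19.3 mL → factor 19.3/0.55 = 35.091
Step 4: 0.32 mL + 1.7 mL = 2.02 mL total → factor 2.02/0.32 = 6.3125
Step 5: 15 μL + 2600 μL = 2615 μL total → factor 2615/15 = 174.33
Dilution factor through tube 5 = 58.222 × 213.73 × 35.091 × 6.3125 × 174.33 = 4.8054 × 10^8
[tube 5] = 1.00 M / 4.8054 × 10^8 = 2.081 × 10^-9 M = 2.08 nM

2.08 nM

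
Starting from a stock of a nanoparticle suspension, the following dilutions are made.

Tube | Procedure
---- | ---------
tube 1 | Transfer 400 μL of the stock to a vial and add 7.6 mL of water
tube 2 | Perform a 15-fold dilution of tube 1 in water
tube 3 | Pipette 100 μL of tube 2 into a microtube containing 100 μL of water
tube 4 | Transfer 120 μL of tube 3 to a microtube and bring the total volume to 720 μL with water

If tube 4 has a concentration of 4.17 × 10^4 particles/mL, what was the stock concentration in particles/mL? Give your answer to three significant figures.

1.50 × 10^8 particles/mL

Step 1: 400 μL + 7.6 mL = 8000 μL total → factor 8000/400 = 20
Step 2: 15-fold → factor 15
Step 3: 100 μL + 100 μL = 200 μL total → factor 200/100 = 2
Step 4: 120 μL brought to 720 μL → factor 720/120 = 6
Overall dilution factor = 20 × 15 × 2 × 6 = 3600
Stock = 4.17 × 10^4 particles/mL × 3600 = 1.50 × 10^8 particles/mL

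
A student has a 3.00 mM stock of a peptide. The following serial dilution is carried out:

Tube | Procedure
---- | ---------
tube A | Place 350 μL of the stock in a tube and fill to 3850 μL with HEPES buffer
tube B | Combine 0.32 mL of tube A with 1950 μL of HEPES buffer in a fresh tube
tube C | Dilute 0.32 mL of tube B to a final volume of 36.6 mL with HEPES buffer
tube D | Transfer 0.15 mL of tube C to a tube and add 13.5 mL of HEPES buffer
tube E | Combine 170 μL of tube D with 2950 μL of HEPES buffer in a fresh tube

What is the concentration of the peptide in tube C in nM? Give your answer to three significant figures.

Step 1: 350 μL brought to 3850 μL → factor 3850/350 = 11
Step 2: 0.32 mL + 1950 μL = 2.27 mL total → factor 2.27/0.32 = 7.0938
Step 3: 0.32 mL brought to 36.6 mL → factor 36.6/0.32 = 114.38
Dilution factor through tube C = 11 × 7.0938 × 114.38 = 8924.8
[tube C] = 3.00 mM / 8924.8 = 0.0003361 mM = 336 nM

336 nM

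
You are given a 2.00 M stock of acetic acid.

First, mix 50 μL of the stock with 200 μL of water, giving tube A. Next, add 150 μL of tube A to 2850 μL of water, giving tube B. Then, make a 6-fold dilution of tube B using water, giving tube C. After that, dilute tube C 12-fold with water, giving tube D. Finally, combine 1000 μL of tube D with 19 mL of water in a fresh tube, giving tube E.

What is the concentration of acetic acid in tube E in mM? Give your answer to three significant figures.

Step 1: 50 μL + 200 μL = 250 μL total → factor 250/50 = 5
Step 2: 150 μL + 2850 μL = 3000 μL total → factor 3000/150 = 20
Step 3: 6-fold → factor 6
Step 4: 12-fold → factor 12
Step 5: 1000 μL + 19 mL = 20000 μL total → factor 20000/1000 = 20
Overall dilution factor = 5 × 20 × 6 × 12 × 20 = 1.44 × 10^5
Final = 2.00 M / 1.44 × 10^5 = 1.389 × 10^-5 M = 0.0139 mM

0.0139 mM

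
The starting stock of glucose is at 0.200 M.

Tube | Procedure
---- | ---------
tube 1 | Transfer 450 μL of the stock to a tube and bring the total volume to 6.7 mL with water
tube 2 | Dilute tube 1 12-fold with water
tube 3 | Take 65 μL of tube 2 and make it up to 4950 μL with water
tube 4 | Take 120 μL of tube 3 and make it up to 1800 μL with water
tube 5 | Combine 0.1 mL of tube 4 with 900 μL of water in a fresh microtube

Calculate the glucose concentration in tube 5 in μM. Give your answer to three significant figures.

0.0980 μM

Step 1: 450 μL brought to 6.7 mL → factor 6700/450 = 14.889
Step 2: 12-fold → factor 12
Step 3: 65 μL brought to 4950 μL → factor 4950/65 = 76.154
Step 4: 120 μL brought to 1800 μL → factor 1800/120 = 15
Step 5: 0.1 mL + 900 μL = 1 mL total → factor 1/0.1 = 10
Dilution factor through tube 5 = 14.889 × 12 × 76.154 × 15 × 10 = 2.0409 × 10^6
[tube 5] = 0.200 M / 2.0409 × 10^6 = 9.799 × 10^-8 M = 0.0980 μM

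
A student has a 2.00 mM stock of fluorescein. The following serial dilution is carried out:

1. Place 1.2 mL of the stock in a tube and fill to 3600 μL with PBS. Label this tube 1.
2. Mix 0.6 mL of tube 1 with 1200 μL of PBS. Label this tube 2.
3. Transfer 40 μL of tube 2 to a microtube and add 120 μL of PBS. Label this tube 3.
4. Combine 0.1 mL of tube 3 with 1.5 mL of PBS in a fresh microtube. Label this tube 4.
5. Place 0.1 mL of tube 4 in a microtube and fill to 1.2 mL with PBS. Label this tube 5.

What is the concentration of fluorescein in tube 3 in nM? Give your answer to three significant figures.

5.56 × 10^4 nM

Step 1: 1.2 mL brought to 3600 μL → factor 3.6/1.2 = 3
Step 2: 0.6 mL + 1200 μL = 1.8 mL total → factor 1.8/0.6 = 3
Step 3: 40 μL + 120 μL = 160 μL total → factor 160/40 = 4
Dilution factor through tube 3 = 3 × 3 × 4 = 36
[tube 3] = 2.00 mM / 36 = 0.05556 mM = 5.56 × 10^4 nM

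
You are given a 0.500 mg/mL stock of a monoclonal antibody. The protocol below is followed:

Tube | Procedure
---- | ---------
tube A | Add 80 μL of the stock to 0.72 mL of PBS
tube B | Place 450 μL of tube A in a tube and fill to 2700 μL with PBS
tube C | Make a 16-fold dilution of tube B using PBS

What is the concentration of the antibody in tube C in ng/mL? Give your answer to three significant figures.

521 ng/mL

Step 1: 80 μL + 0.72 mL = 800 μL total → factor 800/80 = 10
Step 2: 450 μL brought to 2700 μL → factor 2700/450 = 6
Step 3: 16-fold → factor 16
Overall dilution factor = 10 × 6 × 16 = 960
Final = 0.500 mg/mL / 960 = 0.0005208 mg/mL = 521 ng/mL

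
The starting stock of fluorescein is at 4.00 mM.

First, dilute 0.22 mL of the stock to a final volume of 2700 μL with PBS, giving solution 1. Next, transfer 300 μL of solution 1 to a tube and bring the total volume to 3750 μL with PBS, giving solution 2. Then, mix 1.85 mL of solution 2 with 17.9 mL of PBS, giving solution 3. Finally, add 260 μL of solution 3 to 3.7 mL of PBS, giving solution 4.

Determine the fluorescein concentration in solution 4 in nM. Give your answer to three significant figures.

Step 1: 0.22 mL brought to 2700 μL → factor 2.7/0.22 = 12.273
Step 2: 300 μL brought to 3750 μL → factor 3750/300 = 12.5
Step 3: 1.85 mL + 17.9 mL = 19.75 mL total → factor 19.75/1.85 = 10.676
Step 4: 260 μL + 3.7 mL = 3960 μL total → factor 3960/260 = 15.231
Overall dilution factor = 12.273 × 12.5 × 10.676 × 15.231 = 24944
Final = 4.00 mM / 24944 = 0.0001604 mM = 160 nM

160 nM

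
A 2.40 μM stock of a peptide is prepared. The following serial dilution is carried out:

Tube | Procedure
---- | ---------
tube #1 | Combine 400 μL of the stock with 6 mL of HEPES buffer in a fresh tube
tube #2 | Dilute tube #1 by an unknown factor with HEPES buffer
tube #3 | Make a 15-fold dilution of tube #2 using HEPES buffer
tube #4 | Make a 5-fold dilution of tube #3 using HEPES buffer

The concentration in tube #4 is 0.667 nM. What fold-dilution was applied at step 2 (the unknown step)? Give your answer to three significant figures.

3.00-fold

Step 1: 400 μL + 6 mL = 6400 μL total → factor 6400/400 = 16
Step 2: unknown factor x
Step 3: 15-fold → factor 15
Step 4: 5-fold → factor 5
Product of known-step factors = 1200
Overall factor = 2.40 μM / (0.667 nM) = 3598.2
x = 3598.2 / 1200 = 3.00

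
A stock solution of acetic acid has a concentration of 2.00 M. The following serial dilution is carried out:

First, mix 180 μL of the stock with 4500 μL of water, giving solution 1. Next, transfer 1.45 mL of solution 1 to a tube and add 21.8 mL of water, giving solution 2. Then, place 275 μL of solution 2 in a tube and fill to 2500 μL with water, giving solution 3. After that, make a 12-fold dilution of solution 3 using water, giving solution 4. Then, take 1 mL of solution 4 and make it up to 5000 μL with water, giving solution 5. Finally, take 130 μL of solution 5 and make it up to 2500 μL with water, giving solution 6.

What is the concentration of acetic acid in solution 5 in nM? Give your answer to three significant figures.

Step 1: 180 μL + 4500 μL = 4680 μL total → factor 4680/180 = 26
Step 2: 1.45 mL + 21.8 mL = 23.25 mL total → factor 23.25/1.45 = 16.034
Step 3: 275 μL brought to 2500 μL → factor 2500/275 = 9.0909
Step 4: 12-fold → factor 12
Step 5: 1 mL brought to 5000 μL → factor 5/1 = 5
Dilution factor through solution 5 = 26 × 16.034 × 9.0909 × 12 × 5 = 2.274 × 10^5
[solution 5] = 2.00 M / 2.274 × 10^5 = 8.795 × 10^-6 M = 8.80 × 10^3 nM

8.80 × 10^3 nM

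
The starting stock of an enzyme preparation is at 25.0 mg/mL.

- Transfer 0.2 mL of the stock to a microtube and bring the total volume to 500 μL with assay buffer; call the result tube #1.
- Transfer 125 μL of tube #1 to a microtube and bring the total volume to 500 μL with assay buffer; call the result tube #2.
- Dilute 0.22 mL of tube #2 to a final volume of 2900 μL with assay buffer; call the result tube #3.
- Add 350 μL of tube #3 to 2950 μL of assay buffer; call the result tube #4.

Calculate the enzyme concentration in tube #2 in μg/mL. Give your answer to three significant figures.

Step 1: 0.2 mL brought to 500 μL → factor 0.5/0.2 = 2.5
Step 2: 125 μL brought to 500 μL → factor 500/125 = 4
Dilution factor through tube #2 = 2.5 × 4 = 10
[tube #2] = 25.0 mg/mL / 10 = 2.500 mg/mL = 2.50 × 10^3 μg/mL

2.50 × 10^3 μg/mL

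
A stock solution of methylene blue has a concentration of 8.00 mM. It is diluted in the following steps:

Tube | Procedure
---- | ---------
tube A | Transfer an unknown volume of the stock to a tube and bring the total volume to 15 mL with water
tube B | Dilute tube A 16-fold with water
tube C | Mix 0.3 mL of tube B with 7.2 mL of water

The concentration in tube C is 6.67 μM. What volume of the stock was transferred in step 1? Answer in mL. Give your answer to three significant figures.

Step 1: v brought to 15 mL → factor = 15 mL/v
Step 2: 16-fold → factor 16
Step 3: 0.3 mL + 7.2 mL = 7.5 mL total → factor 7.5/0.3 = 25
Product of known-step factors = 400
Overall factor = 8.00 mM / (6.67 μM) = 1199.4
Step-1 factor = 1199.4 / 400 = 2.9985
v = 15 mL / 2.9985 = 5.00 mL

5.00 mL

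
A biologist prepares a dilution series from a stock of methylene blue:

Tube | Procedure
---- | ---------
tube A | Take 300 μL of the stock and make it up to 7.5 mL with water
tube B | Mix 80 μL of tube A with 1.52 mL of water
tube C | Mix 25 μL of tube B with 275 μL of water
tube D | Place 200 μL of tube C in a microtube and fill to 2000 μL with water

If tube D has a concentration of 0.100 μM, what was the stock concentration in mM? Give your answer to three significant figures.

6.00 mM

Step 1: 300 μL brought to 7.5 mL → factor 7500/300 = 25
Step 2: 80 μL + 1.52 mL = 1600 μL total → factor 1600/80 = 20
Step 3: 25 μL + 275 μL = 300 μL total → factor 300/25 = 12
Step 4: 200 μL brought to 2000 μL → factor 2000/200 = 10
Overall dilution factor = 25 × 20 × 12 × 10 = 60000
Stock = 0.100 μM × 60000 = 6000 μM = 6.00 mM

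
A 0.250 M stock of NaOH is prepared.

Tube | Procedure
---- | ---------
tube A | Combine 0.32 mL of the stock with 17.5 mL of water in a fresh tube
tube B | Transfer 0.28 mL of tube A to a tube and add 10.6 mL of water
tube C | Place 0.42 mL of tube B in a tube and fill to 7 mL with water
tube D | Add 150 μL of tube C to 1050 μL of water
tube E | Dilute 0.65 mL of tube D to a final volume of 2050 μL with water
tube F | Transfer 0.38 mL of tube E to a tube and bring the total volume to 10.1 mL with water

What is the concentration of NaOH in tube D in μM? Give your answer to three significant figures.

Step 1: 0.32 mL + 17.5 mL = 17.82 mL total → factor 17.82/0.32 = 55.688
Step 2: 0.28 mL + 10.6 mL = 10.88 mL total → factor 10.88/0.28 = 38.857
Step 3: 0.42 mL brought to 7 mL → factor 7/0.42 = 16.667
Step 4: 150 μL + 1050 μL = 1200 μL total → factor 1200/150 = 8
Dilution factor through tube D = 55.688 × 38.857 × 16.667 × 8 = 2.8851 × 10^5
[tube D] = 0.250 M / 2.8851 × 10^5 = 8.665 × 10^-7 M = 0.867 μM

0.867 μM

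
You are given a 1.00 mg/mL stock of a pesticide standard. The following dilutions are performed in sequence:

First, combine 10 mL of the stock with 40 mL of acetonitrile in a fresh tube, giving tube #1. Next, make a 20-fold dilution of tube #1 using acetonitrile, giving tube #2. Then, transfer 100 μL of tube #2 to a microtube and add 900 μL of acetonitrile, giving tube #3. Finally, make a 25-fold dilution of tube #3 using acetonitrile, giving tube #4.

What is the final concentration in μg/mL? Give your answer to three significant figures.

0.0400 μg/mL

Step 1: 10 mL + 40 mL = 50 mL total → factor 50/10 = 5
Step 2: 20-fold → factor 20
Step 3: 100 μL + 900 μL = 1000 μL total → factor 1000/100 = 10
Step 4: 25-fold → factor 25
Overall dilution factor = 5 × 20 × 10 × 25 = 25000
Final = 1.00 mg/mL / 25000 = 4.000 × 10^-5 mg/mL = 0.0400 μg/mL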